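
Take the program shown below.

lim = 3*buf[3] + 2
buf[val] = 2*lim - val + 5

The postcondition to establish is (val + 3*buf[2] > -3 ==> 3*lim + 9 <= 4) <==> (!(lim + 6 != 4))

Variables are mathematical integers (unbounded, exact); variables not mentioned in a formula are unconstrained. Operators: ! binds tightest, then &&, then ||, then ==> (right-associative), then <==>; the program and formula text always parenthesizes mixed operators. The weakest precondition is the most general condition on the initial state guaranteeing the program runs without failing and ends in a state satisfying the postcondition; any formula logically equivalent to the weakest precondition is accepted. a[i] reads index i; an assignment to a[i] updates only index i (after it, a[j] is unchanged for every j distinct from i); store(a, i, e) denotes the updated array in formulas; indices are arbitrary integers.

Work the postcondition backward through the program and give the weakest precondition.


Working backward. After the program, the postcondition (val + 3*buf[2] > -3 ==> 3*lim + 9 <= 4) <==> (!(lim + 6 != 4)) must hold; in canonical form it is (3*buf[2] + val > -3 ==> 3*lim <= -5) <==> (!(lim != -2)).
Before buf[val] := 2*lim - val + 5: (3*store(buf, val, 2*lim - val + 5)[2] + val > -3 ==> 3*lim <= -5) <==> (!(lim != -2))
Before lim := 3*buf[3] + 2: (3*store(buf, val, 6*buf[3] - val + 9)[2] + val > -3 ==> 9*buf[3] <= -11) <==> (!(3*buf[3] != -4))
Answer: WP = (3*store(buf, val, 6*buf[3] - val + 9)[2] + val > -3 ==> 9*buf[3] <= -11) <==> (!(3*buf[3] != -4))


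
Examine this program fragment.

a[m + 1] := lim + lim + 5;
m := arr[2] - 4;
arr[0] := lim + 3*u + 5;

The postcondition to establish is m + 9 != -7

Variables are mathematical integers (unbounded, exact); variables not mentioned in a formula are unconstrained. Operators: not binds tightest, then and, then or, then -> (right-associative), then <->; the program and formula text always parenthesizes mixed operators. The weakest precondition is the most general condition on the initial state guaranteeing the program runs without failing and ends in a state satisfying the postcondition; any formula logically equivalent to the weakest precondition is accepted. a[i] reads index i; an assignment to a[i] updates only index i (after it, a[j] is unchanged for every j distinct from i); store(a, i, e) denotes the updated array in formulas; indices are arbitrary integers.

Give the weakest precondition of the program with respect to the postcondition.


Working backward. After the program, the postcondition m + 9 != -7 must hold; in canonical form it is m != -16.
Before arr[0] := lim + 3*u + 5: m != -16
Before m := arr[2] - 4: arr[2] != -12
Before a[m + 1] := lim + lim + 5: arr[2] != -12
Answer: WP = arr[2] != -12


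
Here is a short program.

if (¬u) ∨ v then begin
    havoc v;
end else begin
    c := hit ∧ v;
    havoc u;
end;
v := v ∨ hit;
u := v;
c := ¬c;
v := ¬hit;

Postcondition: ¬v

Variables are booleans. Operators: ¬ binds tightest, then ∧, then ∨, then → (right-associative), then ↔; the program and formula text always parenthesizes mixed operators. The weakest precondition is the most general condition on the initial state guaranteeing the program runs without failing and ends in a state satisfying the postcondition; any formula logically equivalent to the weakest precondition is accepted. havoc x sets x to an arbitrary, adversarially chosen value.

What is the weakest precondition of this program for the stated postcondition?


Working backward. After the program, ¬v must hold.
Before v := ¬hit: hit
Before c := ¬c: hit
Before u := v: hit
Before v := v ∨ hit: hit
Then branch requires hit; else branch requires hit.
Before the if: (((¬u) ∨ v) → hit) ∧ ((¬((¬u) ∨ v)) → hit)
Answer: WP = (((¬u) ∨ v) → hit) ∧ ((¬((¬u) ∨ v)) → hit)


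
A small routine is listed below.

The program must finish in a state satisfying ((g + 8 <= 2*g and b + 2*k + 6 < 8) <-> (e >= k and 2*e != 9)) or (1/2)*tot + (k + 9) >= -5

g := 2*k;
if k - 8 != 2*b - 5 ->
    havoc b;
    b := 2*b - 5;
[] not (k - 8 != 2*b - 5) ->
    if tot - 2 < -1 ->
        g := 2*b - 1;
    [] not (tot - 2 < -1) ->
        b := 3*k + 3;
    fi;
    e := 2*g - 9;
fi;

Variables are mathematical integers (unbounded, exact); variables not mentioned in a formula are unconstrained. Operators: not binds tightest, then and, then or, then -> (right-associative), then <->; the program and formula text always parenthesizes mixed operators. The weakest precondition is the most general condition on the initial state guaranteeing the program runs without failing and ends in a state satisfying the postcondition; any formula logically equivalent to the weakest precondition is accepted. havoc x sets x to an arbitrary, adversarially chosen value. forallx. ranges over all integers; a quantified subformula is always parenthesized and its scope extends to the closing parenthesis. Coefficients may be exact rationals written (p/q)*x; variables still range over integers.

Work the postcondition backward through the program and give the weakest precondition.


Working backward. After the program, the postcondition ((g + 8 <= 2*g and b + 2*k + 6 < 8) <-> (e >= k and 2*e != 9)) or (1/2)*tot + (k + 9) >= -5 must hold; in canonical form it is ((g >= 8 and b + 2*k < 2) <-> (e >= k and 2*e != 9)) or k + (1/2)*tot >= -14.
Then branch requires forall b_1. (((g >= 8 and 2*b_1 + 2*k < 7) <-> (e >= k and 2*e != 9)) or k + (1/2)*tot >= -14); else branch requires (tot < 1 -> (((2*b >= 9 and b + 2*k < 2) <-> (4*b >= k + 11 and 8*b != 31)) or k + (1/2)*tot >= -14)) and ((not (tot < 1)) -> (((g >= 8 and 5*k < -1) <-> (2*g >= k + 9 and 4*g != 27)) or k + (1/2)*tot >= -14)).
Before the if: (k != 2*b + 3 -> (forall b_1. (((g >= 8 and 2*b_1 + 2*k < 7) <-> (e >= k and 2*e != 9)) or k + (1/2)*tot >= -14))) and ((not (k != 2*b + 3)) -> ((tot < 1 -> (((2*b >= 9 and b + 2*k < 2) <-> (4*b >= k + 11 and 8*b != 31)) or k + (1/2)*tot >= -14)) and ((not (tot < 1)) -> (((g >= 8 and 5*k < -1) <-> (2*g >= k + 9 and 4*g != 27)) or k + (1/2)*tot >= -14))))
Before g := 2*k: (k != 2*b + 3 -> (forall b_1. (((2*k >= 8 and 2*b_1 + 2*k < 7) <-> (e >= k and 2*e != 9)) or k + (1/2)*tot >= -14))) and ((not (k != 2*b + 3)) -> ((tot < 1 -> (((2*b >= 9 and b + 2*k < 2) <-> (4*b >= k + 11 and 8*b != 31)) or k + (1/2)*tot >= -14)) and ((not (tot < 1)) -> (((2*k >= 8 and 5*k < -1) <-> (3*k >= 9 and 8*k != 27)) or k + (1/2)*tot >= -14))))
Answer: WP = (k != 2*b + 3 -> (forall b_1. (((2*k >= 8 and 2*b_1 + 2*k < 7) <-> (e >= k and 2*e != 9)) or k + (1/2)*tot >= -14))) and ((not (k != 2*b + 3)) -> ((tot < 1 -> (((2*b >= 9 and b + 2*k < 2) <-> (4*b >= k + 11 and 8*b != 31)) or k + (1/2)*tot >= -14)) and ((not (tot < 1)) -> (((2*k >= 8 and 5*k < -1) <-> (3*k >= 9 and 8*k != 27)) or k + (1/2)*tot >= -14))))


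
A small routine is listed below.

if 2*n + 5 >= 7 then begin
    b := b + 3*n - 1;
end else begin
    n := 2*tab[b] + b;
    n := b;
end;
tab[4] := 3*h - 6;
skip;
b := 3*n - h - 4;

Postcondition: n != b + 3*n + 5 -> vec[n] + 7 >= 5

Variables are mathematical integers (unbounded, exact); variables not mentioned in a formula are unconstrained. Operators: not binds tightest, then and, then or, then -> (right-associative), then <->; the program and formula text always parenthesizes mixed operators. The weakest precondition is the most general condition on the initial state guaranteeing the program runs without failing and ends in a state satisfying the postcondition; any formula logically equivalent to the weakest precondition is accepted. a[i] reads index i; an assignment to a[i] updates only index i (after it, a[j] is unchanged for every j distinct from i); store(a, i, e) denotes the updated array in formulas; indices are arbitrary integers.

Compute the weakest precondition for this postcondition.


Working backward. After the program, the postcondition n != b + 3*n + 5 -> vec[n] + 7 >= 5 must hold; in canonical form it is b + 2*n != -5 -> vec[n] >= -2.
Before b := 3*n - h - 4: 5*n != h - 1 -> vec[n] >= -2
Before skip: 5*n != h - 1 -> vec[n] >= -2
Before tab[4] := 3*h - 6: 5*n != h - 1 -> vec[n] >= -2
Then branch requires 5*n != h - 1 -> vec[n] >= -2; else branch requires 5*b != h - 1 -> vec[b] >= -2.
Before the if: (2*n >= 2 -> (5*n != h - 1 -> vec[n] >= -2)) and ((not (2*n >= 2)) -> (5*b != h - 1 -> vec[b] >= -2))
Answer: WP = (2*n >= 2 -> (5*n != h - 1 -> vec[n] >= -2)) and ((not (2*n >= 2)) -> (5*b != h - 1 -> vec[b] >= -2))


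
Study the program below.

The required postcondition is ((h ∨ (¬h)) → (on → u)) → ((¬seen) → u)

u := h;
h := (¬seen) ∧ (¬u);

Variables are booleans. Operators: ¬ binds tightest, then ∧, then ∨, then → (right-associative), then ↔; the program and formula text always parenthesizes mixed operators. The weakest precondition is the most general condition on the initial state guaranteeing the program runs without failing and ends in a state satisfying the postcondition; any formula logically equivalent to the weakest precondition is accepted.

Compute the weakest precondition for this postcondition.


Working backward. After the program, the postcondition ((h ∨ (¬h)) → (on → u)) → ((¬seen) → u) must hold; in canonical form it is (on → u) → ((¬seen) → u).
Before h := (¬seen) ∧ (¬u): (on → u) → ((¬seen) → u)
Before u := h: (on → h) → ((¬seen) → h)
Answer: WP = (on → h) → ((¬seen) → h)


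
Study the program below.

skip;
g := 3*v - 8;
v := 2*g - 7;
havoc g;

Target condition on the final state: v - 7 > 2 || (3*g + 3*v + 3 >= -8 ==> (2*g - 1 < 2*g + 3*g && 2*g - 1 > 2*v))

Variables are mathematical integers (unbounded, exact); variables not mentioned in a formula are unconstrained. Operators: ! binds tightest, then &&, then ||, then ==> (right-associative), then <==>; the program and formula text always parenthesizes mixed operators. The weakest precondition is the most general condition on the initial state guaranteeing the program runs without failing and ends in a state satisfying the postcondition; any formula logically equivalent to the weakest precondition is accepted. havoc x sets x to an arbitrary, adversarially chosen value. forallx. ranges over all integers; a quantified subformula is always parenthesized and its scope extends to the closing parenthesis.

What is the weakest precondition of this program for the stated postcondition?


Working backward. After the program, the postcondition v - 7 > 2 || (3*g + 3*v + 3 >= -8 ==> (2*g - 1 < 2*g + 3*g && 2*g - 1 > 2*v)) must hold; in canonical form it is v > 9 || (3*g + 3*v >= -11 ==> (3*g > -1 && 2*g > 2*v + 1)).
Before havoc g: forall g_1. (v > 9 || (3*g_1 + 3*v >= -11 ==> (3*g_1 > -1 && 2*g_1 > 2*v + 1)))
Before v := 2*g - 7: forall g_1. (2*g > 16 || (6*g + 3*g_1 >= 10 ==> (3*g_1 > -1 && 2*g_1 > 4*g - 13)))
Before g := 3*v - 8: forall g_1. (6*v > 32 || (3*g_1 + 18*v >= 58 ==> (3*g_1 > -1 && 2*g_1 > 12*v - 45)))
Before skip: forall g_1. (6*v > 32 || (3*g_1 + 18*v >= 58 ==> (3*g_1 > -1 && 2*g_1 > 12*v - 45)))
Answer: WP = forall g_1. (6*v > 32 || (3*g_1 + 18*v >= 58 ==> (3*g_1 > -1 && 2*g_1 > 12*v - 45)))


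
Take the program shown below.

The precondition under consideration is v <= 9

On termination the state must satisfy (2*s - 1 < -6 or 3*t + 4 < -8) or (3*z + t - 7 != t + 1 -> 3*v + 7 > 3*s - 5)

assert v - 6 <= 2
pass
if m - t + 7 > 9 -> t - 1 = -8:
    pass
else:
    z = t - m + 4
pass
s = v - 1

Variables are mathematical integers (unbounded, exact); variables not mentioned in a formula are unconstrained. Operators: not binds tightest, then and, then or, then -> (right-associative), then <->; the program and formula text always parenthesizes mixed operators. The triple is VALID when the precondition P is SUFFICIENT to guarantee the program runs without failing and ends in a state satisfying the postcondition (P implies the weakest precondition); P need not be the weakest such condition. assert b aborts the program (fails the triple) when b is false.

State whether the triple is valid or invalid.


Working backward. After the program, the postcondition (2*s - 1 < -6 or 3*t + 4 < -8) or (3*z + t - 7 != t + 1 -> 3*v + 7 > 3*s - 5) must hold; in canonical form it is 2*s < -5 or 3*t < -12 or (3*z != 8 -> 3*v > 3*s - 12).
Before s := v - 1: true
Before skip: true
Then branch requires true; else branch requires true.
Before the if: true
Before skip: true
Before assert v - 6 <= 2: v <= 8
The weakest precondition is v <= 8.
Check whether v <= 9 implies it.
Countermodel: at the initial state v = 9, the precondition holds but the weakest precondition fails.
Answer: invalid


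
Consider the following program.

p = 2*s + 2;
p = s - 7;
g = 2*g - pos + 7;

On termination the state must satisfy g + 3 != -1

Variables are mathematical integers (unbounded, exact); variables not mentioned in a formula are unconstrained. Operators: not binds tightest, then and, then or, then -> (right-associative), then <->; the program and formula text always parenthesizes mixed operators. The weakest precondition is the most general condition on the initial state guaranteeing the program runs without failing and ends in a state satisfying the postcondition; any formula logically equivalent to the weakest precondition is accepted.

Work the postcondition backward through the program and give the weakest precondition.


Working backward. After the program, the postcondition g + 3 != -1 must hold; in canonical form it is g != -4.
Before g := 2*g - pos + 7: 2*g != pos - 11
Before p := s - 7: 2*g != pos - 11
Before p := 2*s + 2: 2*g != pos - 11
Answer: WP = 2*g != pos - 11


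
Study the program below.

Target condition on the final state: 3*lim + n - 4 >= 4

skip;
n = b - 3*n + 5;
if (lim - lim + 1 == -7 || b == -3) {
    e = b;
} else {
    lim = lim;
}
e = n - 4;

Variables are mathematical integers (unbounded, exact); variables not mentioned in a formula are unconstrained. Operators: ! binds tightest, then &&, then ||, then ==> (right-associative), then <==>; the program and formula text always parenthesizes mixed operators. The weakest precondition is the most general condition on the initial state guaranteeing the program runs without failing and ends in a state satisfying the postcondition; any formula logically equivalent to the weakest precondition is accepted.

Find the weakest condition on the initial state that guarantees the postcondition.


Working backward. After the program, the postcondition 3*lim + n - 4 >= 4 must hold; in canonical form it is 3*lim + n >= 8.
Before e := n - 4: 3*lim + n >= 8
Then branch requires 3*lim + n >= 8; else branch requires 3*lim + n >= 8.
Before the if: (b == -3 ==> 3*lim + n >= 8) && ((!(b == -3)) ==> 3*lim + n >= 8)
Before n := b - 3*n + 5: (b == -3 ==> b + 3*lim >= 3*n + 3) && ((!(b == -3)) ==> b + 3*lim >= 3*n + 3)
Before skip: (b == -3 ==> b + 3*lim >= 3*n + 3) && ((!(b == -3)) ==> b + 3*lim >= 3*n + 3)
Answer: WP = (b == -3 ==> b + 3*lim >= 3*n + 3) && ((!(b == -3)) ==> b + 3*lim >= 3*n + 3)


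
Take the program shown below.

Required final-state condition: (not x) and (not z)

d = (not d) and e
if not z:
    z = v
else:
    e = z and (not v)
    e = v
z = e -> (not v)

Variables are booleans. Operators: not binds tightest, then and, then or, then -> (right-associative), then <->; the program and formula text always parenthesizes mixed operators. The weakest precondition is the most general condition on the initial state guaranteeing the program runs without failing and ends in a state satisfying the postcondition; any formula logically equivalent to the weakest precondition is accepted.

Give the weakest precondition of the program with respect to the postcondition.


Working backward. After the program, (not x) and (not z) must hold.
Before z := e -> (not v): (not x) and (not (e -> (not v)))
Then branch requires (not x) and (not (e -> (not v))); else branch requires (not x) and (not (v -> (not v))).
Before the if: ((not z) -> ((not x) and (not (e -> (not v))))) and (z -> ((not x) and (not (v -> (not v)))))
Before d := (not d) and e: ((not z) -> ((not x) and (not (e -> (not v))))) and (z -> ((not x) and (not (v -> (not v)))))
Answer: WP = ((not z) -> ((not x) and (not (e -> (not v))))) and (z -> ((not x) and (not (v -> (not v)))))


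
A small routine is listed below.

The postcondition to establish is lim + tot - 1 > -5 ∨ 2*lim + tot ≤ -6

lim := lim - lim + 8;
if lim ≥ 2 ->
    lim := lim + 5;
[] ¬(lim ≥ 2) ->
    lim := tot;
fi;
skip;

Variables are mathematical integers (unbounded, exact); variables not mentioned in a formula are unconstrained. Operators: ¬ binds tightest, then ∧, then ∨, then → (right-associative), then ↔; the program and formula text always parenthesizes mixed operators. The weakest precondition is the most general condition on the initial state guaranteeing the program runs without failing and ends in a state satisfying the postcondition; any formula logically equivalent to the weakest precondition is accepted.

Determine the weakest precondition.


Working backward. After the program, the postcondition lim + tot - 1 > -5 ∨ 2*lim + tot ≤ -6 must hold; in canonical form it is lim + tot > -4 ∨ 2*lim + tot ≤ -6.
Before skip: lim + tot > -4 ∨ 2*lim + tot ≤ -6
Then branch requires lim + tot > -9 ∨ 2*lim + tot ≤ -16; else branch requires 2*tot > -4 ∨ 3*tot ≤ -6.
Before the if: (lim ≥ 2 → (lim + tot > -9 ∨ 2*lim + tot ≤ -16)) ∧ ((¬(lim ≥ 2)) → (2*tot > -4 ∨ 3*tot ≤ -6))
Before lim := lim - lim + 8: tot > -17 ∨ tot ≤ -32
Answer: WP = tot > -17 ∨ tot ≤ -32


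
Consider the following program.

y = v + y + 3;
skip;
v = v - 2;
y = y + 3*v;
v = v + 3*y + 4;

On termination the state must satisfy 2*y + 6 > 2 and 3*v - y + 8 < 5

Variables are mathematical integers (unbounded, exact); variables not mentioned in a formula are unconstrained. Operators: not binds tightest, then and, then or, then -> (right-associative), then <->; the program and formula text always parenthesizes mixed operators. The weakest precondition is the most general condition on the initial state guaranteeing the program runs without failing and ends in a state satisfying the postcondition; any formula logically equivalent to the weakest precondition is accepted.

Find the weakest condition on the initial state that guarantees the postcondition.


Working backward. After the program, the postcondition 2*y + 6 > 2 and 3*v - y + 8 < 5 must hold; in canonical form it is 2*y > -4 and 3*v < y - 3.
Before v := v + 3*y + 4: 2*y > -4 and 3*v + 8*y < -15
Before y := y + 3*v: 6*v + 2*y > -4 and 27*v + 8*y < -15
Before v := v - 2: 6*v + 2*y > 8 and 27*v + 8*y < 39
Before skip: 6*v + 2*y > 8 and 27*v + 8*y < 39
Before y := v + y + 3: 8*v + 2*y > 2 and 35*v + 8*y < 15
Answer: WP = 8*v + 2*y > 2 and 35*v + 8*y < 15


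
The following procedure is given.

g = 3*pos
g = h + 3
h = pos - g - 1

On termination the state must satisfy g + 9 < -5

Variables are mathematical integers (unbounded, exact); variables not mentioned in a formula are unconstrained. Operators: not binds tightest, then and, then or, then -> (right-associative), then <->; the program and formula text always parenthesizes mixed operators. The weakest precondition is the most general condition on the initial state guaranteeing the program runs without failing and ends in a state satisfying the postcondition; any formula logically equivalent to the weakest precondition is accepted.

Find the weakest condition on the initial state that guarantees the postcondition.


Working backward. After the program, the postcondition g + 9 < -5 must hold; in canonical form it is g < -14.
Before h := pos - g - 1: g < -14
Before g := h + 3: h < -17
Before g := 3*pos: h < -17
Answer: WP = h < -17


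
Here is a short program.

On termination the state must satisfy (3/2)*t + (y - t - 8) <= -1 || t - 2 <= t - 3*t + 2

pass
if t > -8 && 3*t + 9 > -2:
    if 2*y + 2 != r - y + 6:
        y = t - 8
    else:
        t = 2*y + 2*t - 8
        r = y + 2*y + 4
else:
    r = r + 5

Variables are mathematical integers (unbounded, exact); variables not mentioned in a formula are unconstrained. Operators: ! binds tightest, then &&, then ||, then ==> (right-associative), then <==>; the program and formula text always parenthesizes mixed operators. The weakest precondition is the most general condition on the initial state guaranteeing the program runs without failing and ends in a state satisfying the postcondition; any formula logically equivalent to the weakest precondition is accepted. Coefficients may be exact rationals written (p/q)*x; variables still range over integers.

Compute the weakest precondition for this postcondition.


Working backward. After the program, the postcondition (3/2)*t + (y - t - 8) <= -1 || t - 2 <= t - 3*t + 2 must hold; in canonical form it is (1/2)*t + y <= 7 || 3*t <= 4.
Then branch requires (3*y != r + 4 ==> ((3/2)*t <= 15 || 3*t <= 4)) && ((!(3*y != r + 4)) ==> (t + 2*y <= 11 || 6*t + 6*y <= 28)); else branch requires (1/2)*t + y <= 7 || 3*t <= 4.
Before the if: ((t > -8 && 3*t > -11) ==> ((3*y != r + 4 ==> ((3/2)*t <= 15 || 3*t <= 4)) && ((!(3*y != r + 4)) ==> (t + 2*y <= 11 || 6*t + 6*y <= 28)))) && ((!(t > -8 && 3*t > -11)) ==> ((1/2)*t + y <= 7 || 3*t <= 4))
Before skip: ((t > -8 && 3*t > -11) ==> ((3*y != r + 4 ==> ((3/2)*t <= 15 || 3*t <= 4)) && ((!(3*y != r + 4)) ==> (t + 2*y <= 11 || 6*t + 6*y <= 28)))) && ((!(t > -8 && 3*t > -11)) ==> ((1/2)*t + y <= 7 || 3*t <= 4))
Answer: WP = ((t > -8 && 3*t > -11) ==> ((3*y != r + 4 ==> ((3/2)*t <= 15 || 3*t <= 4)) && ((!(3*y != r + 4)) ==> (t + 2*y <= 11 || 6*t + 6*y <= 28)))) && ((!(t > -8 && 3*t > -11)) ==> ((1/2)*t + y <= 7 || 3*t <= 4))


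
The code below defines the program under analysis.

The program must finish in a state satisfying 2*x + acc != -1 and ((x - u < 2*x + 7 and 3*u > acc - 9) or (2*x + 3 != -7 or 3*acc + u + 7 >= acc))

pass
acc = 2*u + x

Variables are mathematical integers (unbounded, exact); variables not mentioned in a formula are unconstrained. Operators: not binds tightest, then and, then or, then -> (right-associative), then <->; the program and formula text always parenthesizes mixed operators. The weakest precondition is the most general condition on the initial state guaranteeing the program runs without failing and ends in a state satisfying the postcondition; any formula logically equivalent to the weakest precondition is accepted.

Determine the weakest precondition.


Working backward. After the program, the postcondition 2*x + acc != -1 and ((x - u < 2*x + 7 and 3*u > acc - 9) or (2*x + 3 != -7 or 3*acc + u + 7 >= acc)) must hold; in canonical form it is acc + 2*x != -1 and ((u + x > -7 and 3*u > acc - 9) or 2*x != -10 or 2*acc + u >= -7).
Before acc := 2*u + x: 2*u + 3*x != -1 and ((u + x > -7 and u > x - 9) or 2*x != -10 or 5*u + 2*x >= -7)
Before skip: 2*u + 3*x != -1 and ((u + x > -7 and u > x - 9) or 2*x != -10 or 5*u + 2*x >= -7)
Answer: WP = 2*u + 3*x != -1 and ((u + x > -7 and u > x - 9) or 2*x != -10 or 5*u + 2*x >= -7)


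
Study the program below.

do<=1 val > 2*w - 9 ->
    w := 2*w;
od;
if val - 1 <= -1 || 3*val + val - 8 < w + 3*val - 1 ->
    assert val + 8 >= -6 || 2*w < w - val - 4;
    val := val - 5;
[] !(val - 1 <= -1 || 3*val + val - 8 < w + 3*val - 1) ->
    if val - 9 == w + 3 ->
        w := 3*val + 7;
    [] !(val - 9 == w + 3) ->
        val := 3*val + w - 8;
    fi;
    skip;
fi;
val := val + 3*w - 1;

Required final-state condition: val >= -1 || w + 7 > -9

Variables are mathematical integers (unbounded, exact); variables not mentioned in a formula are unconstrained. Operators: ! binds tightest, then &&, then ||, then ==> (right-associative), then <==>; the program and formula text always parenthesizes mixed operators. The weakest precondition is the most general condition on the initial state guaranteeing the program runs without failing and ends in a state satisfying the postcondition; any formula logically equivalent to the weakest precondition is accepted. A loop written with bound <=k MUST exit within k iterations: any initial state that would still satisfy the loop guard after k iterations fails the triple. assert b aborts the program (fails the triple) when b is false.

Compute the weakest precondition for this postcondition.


Working backward. After the program, the postcondition val >= -1 || w + 7 > -9 must hold; in canonical form it is val >= -1 || w > -16.
Before val := val + 3*w - 1: val + 3*w >= 0 || w > -16
Then branch requires (val >= -14 || val + w < -4) && (val + 3*w >= 5 || w > -16); else branch requires (val == w + 12 ==> (10*val >= -21 || 3*val > -23)) && ((!(val == w + 12)) ==> (3*val + 4*w >= 8 || w > -16)).
Before the if: ((val <= 0 || val < w + 7) ==> ((val >= -14 || val + w < -4) && (val + 3*w >= 5 || w > -16))) && ((!(val <= 0 || val < w + 7)) ==> ((val == w + 12 ==> (10*val >= -21 || 3*val > -23)) && ((!(val == w + 12)) ==> (3*val + 4*w >= 8 || w > -16))))
Before the loop (bound <=1), unroll the exhaustion recursion (WP_0 = exit-now case; WP_j = one more guarded iteration, up to j = 1):
  WP_0: (!(val > 2*w - 9)) && ((val <= 0 || val < w + 7) ==> ((val >= -14 || val + w < -4) && (val + 3*w >= 5 || w > -16))) && ((!(val <= 0 || val < w + 7)) ==> ((val == w + 12 ==> (10*val >= -21 || 3*val > -23)) && ((!(val == w + 12)) ==> (3*val + 4*w >= 8 || w > -16))))
  WP_1: (val > 2*w - 9 ==> ((!(val > 4*w - 9)) && ((val <= 0 || val < 2*w + 7) ==> ((val >= -14 || val + 2*w < -4) && (val + 6*w >= 5 || 2*w > -16))) && ((!(val <= 0 || val < 2*w + 7)) ==> ((val == 2*w + 12 ==> (10*val >= -21 || 3*val > -23)) && ((!(val == 2*w + 12)) ==> (3*val + 8*w >= 8 || 2*w > -16)))))) && ((!(val > 2*w - 9)) ==> (((val <= 0 || val < w + 7) ==> ((val >= -14 || val + w < -4) && (val + 3*w >= 5 || w > -16))) && ((!(val <= 0 || val < w + 7)) ==> ((val == w + 12 ==> (10*val >= -21 || 3*val > -23)) && ((!(val == w + 12)) ==> (3*val + 4*w >= 8 || w > -16))))))
So before the loop: (val > 2*w - 9 ==> ((!(val > 4*w - 9)) && ((val <= 0 || val < 2*w + 7) ==> ((val >= -14 || val + 2*w < -4) && (val + 6*w >= 5 || 2*w > -16))) && ((!(val <= 0 || val < 2*w + 7)) ==> ((val == 2*w + 12 ==> (10*val >= -21 || 3*val > -23)) && ((!(val == 2*w + 12)) ==> (3*val + 8*w >= 8 || 2*w > -16)))))) && ((!(val > 2*w - 9)) ==> (((val <= 0 || val < w + 7) ==> ((val >= -14 || val + w < -4) && (val + 3*w >= 5 || w > -16))) && ((!(val <= 0 || val < w + 7)) ==> ((val == w + 12 ==> (10*val >= -21 || 3*val > -23)) && ((!(val == w + 12)) ==> (3*val + 4*w >= 8 || w > -16))))))
Answer: WP = (val > 2*w - 9 ==> ((!(val > 4*w - 9)) && ((val <= 0 || val < 2*w + 7) ==> ((val >= -14 || val + 2*w < -4) && (val + 6*w >= 5 || 2*w > -16))) && ((!(val <= 0 || val < 2*w + 7)) ==> ((val == 2*w + 12 ==> (10*val >= -21 || 3*val > -23)) && ((!(val == 2*w + 12)) ==> (3*val + 8*w >= 8 || 2*w > -16)))))) && ((!(val > 2*w - 9)) ==> (((val <= 0 || val < w + 7) ==> ((val >= -14 || val + w < -4) && (val + 3*w >= 5 || w > -16))) && ((!(val <= 0 || val < w + 7)) ==> ((val == w + 12 ==> (10*val >= -21 || 3*val > -23)) && ((!(val == w + 12)) ==> (3*val + 4*w >= 8 || w > -16))))))


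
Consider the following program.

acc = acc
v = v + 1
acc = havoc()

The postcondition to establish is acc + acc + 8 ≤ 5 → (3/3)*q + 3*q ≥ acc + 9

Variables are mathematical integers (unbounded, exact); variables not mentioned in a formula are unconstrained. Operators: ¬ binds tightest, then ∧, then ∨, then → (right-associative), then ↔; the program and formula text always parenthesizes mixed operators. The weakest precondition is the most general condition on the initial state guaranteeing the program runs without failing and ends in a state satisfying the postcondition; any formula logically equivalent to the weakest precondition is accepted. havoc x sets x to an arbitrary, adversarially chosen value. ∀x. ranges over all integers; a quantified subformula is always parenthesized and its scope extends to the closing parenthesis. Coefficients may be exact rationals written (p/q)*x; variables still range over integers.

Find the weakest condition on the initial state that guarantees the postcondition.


Working backward. After the program, the postcondition acc + acc + 8 ≤ 5 → (3/3)*q + 3*q ≥ acc + 9 must hold; in canonical form it is 2*acc ≤ -3 → 4*q ≥ acc + 9.
Before havoc acc: ∀acc_1. (2*acc_1 ≤ -3 → 4*q ≥ acc_1 + 9)
Before v := v + 1: ∀acc_1. (2*acc_1 ≤ -3 → 4*q ≥ acc_1 + 9)
Before acc := acc: ∀acc_1. (2*acc_1 ≤ -3 → 4*q ≥ acc_1 + 9)
Answer: WP = ∀acc_1. (2*acc_1 ≤ -3 → 4*q ≥ acc_1 + 9)


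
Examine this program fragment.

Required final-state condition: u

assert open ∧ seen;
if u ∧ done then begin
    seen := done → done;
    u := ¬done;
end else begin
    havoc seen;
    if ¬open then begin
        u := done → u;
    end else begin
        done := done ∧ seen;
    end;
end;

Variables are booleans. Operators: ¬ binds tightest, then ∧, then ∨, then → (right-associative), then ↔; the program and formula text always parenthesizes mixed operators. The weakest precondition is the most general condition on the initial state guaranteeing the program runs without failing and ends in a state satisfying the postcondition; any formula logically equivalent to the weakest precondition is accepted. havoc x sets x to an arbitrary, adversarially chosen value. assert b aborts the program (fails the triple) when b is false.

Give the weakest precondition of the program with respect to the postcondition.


Working backward. After the program, u must hold.
Then branch requires ¬done; else branch requires ((¬open) → (done → u)) ∧ (open → u).
Before the if: ((u ∧ done) → (¬done)) ∧ ((¬(u ∧ done)) → (((¬open) → (done → u)) ∧ (open → u)))
Before assert open ∧ seen: open ∧ seen ∧ ((u ∧ done) → (¬done)) ∧ ((¬(u ∧ done)) → (((¬open) → (done → u)) ∧ (open → u)))
Answer: WP = open ∧ seen ∧ ((u ∧ done) → (¬done)) ∧ ((¬(u ∧ done)) → (((¬open) → (done → u)) ∧ (open → u)))


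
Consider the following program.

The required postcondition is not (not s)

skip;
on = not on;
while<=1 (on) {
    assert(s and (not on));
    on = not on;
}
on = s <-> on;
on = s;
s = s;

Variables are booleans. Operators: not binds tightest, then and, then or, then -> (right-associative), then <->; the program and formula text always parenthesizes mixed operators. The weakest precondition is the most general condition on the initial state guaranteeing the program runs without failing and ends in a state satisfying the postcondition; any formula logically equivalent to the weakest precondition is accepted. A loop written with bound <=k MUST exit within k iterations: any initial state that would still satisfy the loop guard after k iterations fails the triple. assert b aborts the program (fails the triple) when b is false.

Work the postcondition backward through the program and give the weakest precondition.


Working backward. After the program, the postcondition not (not s) must hold; in canonical form it is s.
Before s := s: s
Before on := s: s
Before on := s <-> on: s
Before the loop (bound <=1), unroll the exhaustion recursion (WP_0 = exit-now case; WP_j = one more guarded iteration, up to j = 1):
  WP_0: (not on) and s
  WP_1: (not on) and ((not on) -> s)
So before the loop: (not on) and ((not on) -> s)
Before on := not on: on and (on -> s)
Before skip: on and (on -> s)
Answer: WP = on and (on -> s)


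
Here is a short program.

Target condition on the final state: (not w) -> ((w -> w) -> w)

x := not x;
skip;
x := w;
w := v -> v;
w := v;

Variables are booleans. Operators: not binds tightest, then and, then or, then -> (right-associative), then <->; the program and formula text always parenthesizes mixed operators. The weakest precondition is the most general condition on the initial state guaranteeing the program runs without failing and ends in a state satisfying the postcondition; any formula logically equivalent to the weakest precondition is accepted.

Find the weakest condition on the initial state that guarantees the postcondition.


Working backward. After the program, the postcondition (not w) -> ((w -> w) -> w) must hold; in canonical form it is (not w) -> w.
Before w := v: (not v) -> v
Before w := v -> v: (not v) -> v
Before x := w: (not v) -> v
Before skip: (not v) -> v
Before x := not x: (not v) -> v
Answer: WP = (not v) -> v


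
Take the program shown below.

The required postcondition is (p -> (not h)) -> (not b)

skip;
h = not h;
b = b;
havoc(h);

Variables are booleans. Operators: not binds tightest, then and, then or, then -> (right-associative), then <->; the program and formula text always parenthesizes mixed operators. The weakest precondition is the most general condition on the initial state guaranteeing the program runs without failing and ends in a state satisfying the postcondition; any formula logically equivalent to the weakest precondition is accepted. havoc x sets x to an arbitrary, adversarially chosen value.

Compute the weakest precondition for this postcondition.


Working backward. After the program, (p -> (not h)) -> (not b) must hold.
Before havoc h: ((not p) -> (not b)) and (not b)
Before b := b: ((not p) -> (not b)) and (not b)
Before h := not h: ((not p) -> (not b)) and (not b)
Before skip: ((not p) -> (not b)) and (not b)
Answer: WP = ((not p) -> (not b)) and (not b)


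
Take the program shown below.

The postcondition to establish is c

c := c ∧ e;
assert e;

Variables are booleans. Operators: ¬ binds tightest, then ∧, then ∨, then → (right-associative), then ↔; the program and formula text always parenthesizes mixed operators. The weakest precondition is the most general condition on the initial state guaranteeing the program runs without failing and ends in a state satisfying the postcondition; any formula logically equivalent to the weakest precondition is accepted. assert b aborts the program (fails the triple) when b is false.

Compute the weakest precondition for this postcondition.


Working backward. After the program, c must hold.
Before assert e: e ∧ c
Before c := c ∧ e: e ∧ c
Answer: WP = e ∧ c


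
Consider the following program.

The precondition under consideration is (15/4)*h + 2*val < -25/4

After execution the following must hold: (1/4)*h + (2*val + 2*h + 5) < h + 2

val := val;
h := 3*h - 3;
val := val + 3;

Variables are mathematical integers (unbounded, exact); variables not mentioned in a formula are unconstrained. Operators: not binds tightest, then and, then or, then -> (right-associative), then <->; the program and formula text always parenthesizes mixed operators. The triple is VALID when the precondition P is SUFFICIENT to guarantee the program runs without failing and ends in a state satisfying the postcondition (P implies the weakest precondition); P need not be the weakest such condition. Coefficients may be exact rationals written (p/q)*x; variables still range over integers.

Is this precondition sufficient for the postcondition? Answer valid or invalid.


Working backward. After the program, the postcondition (1/4)*h + (2*val + 2*h + 5) < h + 2 must hold; in canonical form it is (5/4)*h + 2*val < -3.
Before val := val + 3: (5/4)*h + 2*val < -9
Before h := 3*h - 3: (15/4)*h + 2*val < -21/4
Before val := val: (15/4)*h + 2*val < -21/4
The weakest precondition is (15/4)*h + 2*val < -21/4.
Check whether (15/4)*h + 2*val < -25/4 implies it.
Every state satisfying the precondition satisfies the weakest precondition: the implication holds.
Answer: valid


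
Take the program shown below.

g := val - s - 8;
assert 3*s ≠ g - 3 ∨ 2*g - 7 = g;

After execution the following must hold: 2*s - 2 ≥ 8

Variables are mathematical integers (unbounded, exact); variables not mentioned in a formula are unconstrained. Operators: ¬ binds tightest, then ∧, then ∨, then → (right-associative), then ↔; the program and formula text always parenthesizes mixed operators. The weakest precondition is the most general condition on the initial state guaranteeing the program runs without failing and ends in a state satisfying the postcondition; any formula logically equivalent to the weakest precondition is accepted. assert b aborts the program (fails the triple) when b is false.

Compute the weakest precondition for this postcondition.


Working backward. After the program, the postcondition 2*s - 2 ≥ 8 must hold; in canonical form it is 2*s ≥ 10.
Before assert 3*s ≠ g - 3 ∨ 2*g - 7 = g: (3*s ≠ g - 3 ∨ g = 7) ∧ 2*s ≥ 10
Before g := val - s - 8: (4*s ≠ val - 11 ∨ val = s + 15) ∧ 2*s ≥ 10
Answer: WP = (4*s ≠ val - 11 ∨ val = s + 15) ∧ 2*s ≥ 10


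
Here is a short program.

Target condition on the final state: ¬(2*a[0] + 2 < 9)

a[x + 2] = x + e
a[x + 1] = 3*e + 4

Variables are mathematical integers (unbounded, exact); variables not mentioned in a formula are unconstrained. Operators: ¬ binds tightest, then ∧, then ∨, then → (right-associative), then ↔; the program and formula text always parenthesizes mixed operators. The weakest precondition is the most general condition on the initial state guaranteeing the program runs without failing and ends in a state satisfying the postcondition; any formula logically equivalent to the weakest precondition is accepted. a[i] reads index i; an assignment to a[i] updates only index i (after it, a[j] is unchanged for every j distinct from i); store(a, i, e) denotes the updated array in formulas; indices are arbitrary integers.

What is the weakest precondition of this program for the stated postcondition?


Working backward. After the program, the postcondition ¬(2*a[0] + 2 < 9) must hold; in canonical form it is ¬(2*a[0] < 7).
Before a[x + 1] := 3*e + 4: ¬(2*store(a, x + 1, 3*e + 4)[0] < 7)
Before a[x + 2] := x + e: ¬(2*store(store(a, x + 2, e + x), x + 1, 3*e + 4)[0] < 7)
Answer: WP = ¬(2*store(store(a, x + 2, e + x), x + 1, 3*e + 4)[0] < 7)


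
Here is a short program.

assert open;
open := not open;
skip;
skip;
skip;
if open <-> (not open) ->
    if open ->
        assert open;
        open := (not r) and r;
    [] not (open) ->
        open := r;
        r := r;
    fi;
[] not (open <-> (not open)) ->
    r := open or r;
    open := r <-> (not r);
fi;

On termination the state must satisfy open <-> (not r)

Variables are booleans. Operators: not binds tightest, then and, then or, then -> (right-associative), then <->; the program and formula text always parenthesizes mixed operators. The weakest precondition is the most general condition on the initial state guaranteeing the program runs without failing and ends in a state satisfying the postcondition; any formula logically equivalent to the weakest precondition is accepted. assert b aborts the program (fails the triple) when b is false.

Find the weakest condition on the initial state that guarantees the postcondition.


Working backward. After the program, open <-> (not r) must hold.
Then branch requires (open -> (open and r)) and ((not open) -> (r <-> (not r))); else branch requires ((open or r) <-> (not (open or r))) <-> (not (open or r)).
Before the if: ((open <-> (not open)) -> ((open -> (open and r)) and ((not open) -> (r <-> (not r))))) and ((not (open <-> (not open))) -> (((open or r) <-> (not (open or r))) <-> (not (open or r))))
Before skip: ((open <-> (not open)) -> ((open -> (open and r)) and ((not open) -> (r <-> (not r))))) and ((not (open <-> (not open))) -> (((open or r) <-> (not (open or r))) <-> (not (open or r))))
Before skip: ((open <-> (not open)) -> ((open -> (open and r)) and ((not open) -> (r <-> (not r))))) and ((not (open <-> (not open))) -> (((open or r) <-> (not (open or r))) <-> (not (open or r))))
Before skip: ((open <-> (not open)) -> ((open -> (open and r)) and ((not open) -> (r <-> (not r))))) and ((not (open <-> (not open))) -> (((open or r) <-> (not (open or r))) <-> (not (open or r))))
Before open := not open: (((not open) <-> open) -> (((not open) -> ((not open) and r)) and (open -> (r <-> (not r))))) and ((not ((not open) <-> open)) -> ((((not open) or r) <-> (not ((not open) or r))) <-> (not ((not open) or r))))
Before assert open: open and (((not open) <-> open) -> (((not open) -> ((not open) and r)) and (open -> (r <-> (not r))))) and ((not ((not open) <-> open)) -> ((((not open) or r) <-> (not ((not open) or r))) <-> (not ((not open) or r))))
Answer: WP = open and (((not open) <-> open) -> (((not open) -> ((not open) and r)) and (open -> (r <-> (not r))))) and ((not ((not open) <-> open)) -> ((((not open) or r) <-> (not ((not open) or r))) <-> (not ((not open) or r))))
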